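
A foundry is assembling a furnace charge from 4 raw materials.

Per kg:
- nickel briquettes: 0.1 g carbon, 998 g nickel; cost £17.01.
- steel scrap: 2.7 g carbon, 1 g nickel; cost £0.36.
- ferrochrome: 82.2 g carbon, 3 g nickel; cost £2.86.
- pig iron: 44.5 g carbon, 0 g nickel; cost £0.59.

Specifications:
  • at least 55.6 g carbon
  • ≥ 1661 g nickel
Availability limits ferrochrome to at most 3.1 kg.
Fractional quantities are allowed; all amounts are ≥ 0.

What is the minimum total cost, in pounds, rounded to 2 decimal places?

£29.05

This is a linear program. Let x1 = kg of nickel briquettes, x2 = kg of steel scrap, x3 = kg of ferrochrome, x4 = kg of pig iron.
min 17.01x1 + 0.36x2 + 2.86x3 + 0.59x4 s.t.:
  0.1x1 + 2.7x2 + 82.2x3 + 44.5x4 ≥ 55.6   (carbon)
  998x1 + 1x2 + 3x3 ≥ 1661   (nickel)
  x3 ≤ 3.1
  x1, x2, x3, x4 ≥ 0.
The optimal basis is {nickel briquettes, pig iron}; steel scrap, ferrochrome drop out. Binding constraints: carbon and nickel.
Optimal quantities: nickel briquettes = 1.66433 kg, pig iron = 1.2457 kg.
Objective = 17.01·1.66433 + 0.59·1.2457 = 29.0452.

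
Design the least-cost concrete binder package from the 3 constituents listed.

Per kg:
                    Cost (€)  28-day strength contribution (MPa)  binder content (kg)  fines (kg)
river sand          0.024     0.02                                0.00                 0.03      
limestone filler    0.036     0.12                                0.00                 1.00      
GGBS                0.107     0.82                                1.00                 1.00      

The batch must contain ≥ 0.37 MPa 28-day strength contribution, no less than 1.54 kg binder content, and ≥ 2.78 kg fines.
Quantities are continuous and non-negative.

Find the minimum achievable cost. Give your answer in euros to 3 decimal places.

€0.209

Treat it as an LP. Let x1 = kg of river sand, x2 = kg of limestone filler, x3 = kg of GGBS.
min 0.024x1 + 0.036x2 + 0.107x3 with:
  0.02x1 + 0.12x2 + 0.82x3 ≥ 0.37   (28-day strength contribution)
  1x3 ≥ 1.54   (binder content)
  0.03x1 + 1x2 + 1x3 ≥ 2.78   (fines)
  x1, x2, x3 ≥ 0.
At the optimum only limestone filler, GGBS are positive (river sand = 0). The binder content and fines requirements are met with equality.
That vertex is x2 = 1.24, x3 = 1.54.
Objective = 0.036·1.24 + 0.107·1.54 = 0.20942.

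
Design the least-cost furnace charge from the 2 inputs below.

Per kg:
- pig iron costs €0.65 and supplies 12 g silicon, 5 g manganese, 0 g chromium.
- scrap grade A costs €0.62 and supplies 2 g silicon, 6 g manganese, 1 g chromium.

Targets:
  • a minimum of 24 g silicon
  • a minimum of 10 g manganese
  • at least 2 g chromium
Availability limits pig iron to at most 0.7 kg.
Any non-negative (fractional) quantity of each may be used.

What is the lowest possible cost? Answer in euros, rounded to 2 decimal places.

Treat it as an LP. Let x1 = kg of pig iron, x2 = kg of scrap grade A.
Minimise 0.65x1 + 0.62x2 with:
  12x1 + 2x2 ≥ 24   (silicon)
  5x1 + 6x2 ≥ 10   (manganese)
  1x2 ≥ 2   (chromium)
  x1 ≤ 0.7
  x1, x2 ≥ 0.
Both inputs are positive at the optimum. Binding constraints: silicon and the pig iron cap.
Solving gives x1 = 0.7, x2 = 7.8.
Cost = 0.65·0.7 + 0.62·7.8 = 5.2910.

€5.29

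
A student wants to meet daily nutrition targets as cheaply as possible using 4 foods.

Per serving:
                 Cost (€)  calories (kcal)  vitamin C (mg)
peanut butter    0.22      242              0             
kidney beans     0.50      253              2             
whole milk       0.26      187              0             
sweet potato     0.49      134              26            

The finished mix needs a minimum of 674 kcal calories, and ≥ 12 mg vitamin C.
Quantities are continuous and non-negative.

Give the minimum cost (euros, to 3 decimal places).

€0.783

Let x1 = servings of peanut butter, x2 = servings of kidney beans, x3 = servings of whole milk, x4 = servings of sweet potato.
min 0.22x1 + 0.5x2 + 0.26x3 + 0.49x4 subject to:
  242x1 + 253x2 + 187x3 + 134x4 ≥ 674   (calories)
  2x2 + 26x4 ≥ 12   (vitamin C)
  x1, x2, x3, x4 ≥ 0.
The minimum-cost mix takes nothing from kidney beans, whole milk — only peanut butter, sweet potato. There the calories and vitamin C constraints are tight.
That vertex is x1 = 2.53, x4 = 0.4615.
Total cost: 0.22·2.53 + 0.49·0.4615 = 0.78274.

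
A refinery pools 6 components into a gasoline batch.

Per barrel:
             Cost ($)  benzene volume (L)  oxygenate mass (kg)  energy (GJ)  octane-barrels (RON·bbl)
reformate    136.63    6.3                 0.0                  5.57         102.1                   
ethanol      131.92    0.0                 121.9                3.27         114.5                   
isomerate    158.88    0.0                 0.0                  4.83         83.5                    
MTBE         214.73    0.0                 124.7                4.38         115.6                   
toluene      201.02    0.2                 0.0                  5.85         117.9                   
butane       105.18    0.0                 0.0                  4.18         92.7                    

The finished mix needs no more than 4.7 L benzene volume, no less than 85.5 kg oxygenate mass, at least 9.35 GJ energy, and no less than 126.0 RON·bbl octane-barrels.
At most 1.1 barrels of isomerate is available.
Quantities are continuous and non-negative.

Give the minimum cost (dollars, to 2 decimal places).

$267.46

Treat it as an LP. Let x1 = barrels of reformate, x2 = barrels of ethanol, x3 = barrels of isomerate, x4 = barrels of MTBE, x5 = barrels of toluene, x6 = barrels of butane.
Minimize 136.63x1 + 131.92x2 + 158.88x3 + 214.73x4 + 201.02x5 + 105.18x6 with:
  6.3x1 + 0.2x5 ≤ 4.7   (benzene volume)
  121.9x2 + 124.7x4 ≥ 85.5   (oxygenate mass)
  5.57x1 + 3.27x2 + 4.83x3 + 4.38x4 + 5.85x5 + 4.18x6 ≥ 9.35   (energy)
  102.1x1 + 114.5x2 + 83.5x3 + 115.6x4 + 117.9x5 + 92.7x6 ≥ 126   (octane-barrels)
  x3 ≤ 1.1
  x1, x2, x3, x4, x5, x6 ≥ 0.
The optimal basis is {reformate, ethanol, butane}; isomerate, MTBE, toluene drop out. Binding constraints: benzene volume, oxygenate mass, energy.
That vertex is x1 = 0.74603, x2 = 0.70139, x6 = 0.69403.
Cost = 136.63·0.74603 + 131.92·0.70139 + 105.18·0.69403 = 267.4555.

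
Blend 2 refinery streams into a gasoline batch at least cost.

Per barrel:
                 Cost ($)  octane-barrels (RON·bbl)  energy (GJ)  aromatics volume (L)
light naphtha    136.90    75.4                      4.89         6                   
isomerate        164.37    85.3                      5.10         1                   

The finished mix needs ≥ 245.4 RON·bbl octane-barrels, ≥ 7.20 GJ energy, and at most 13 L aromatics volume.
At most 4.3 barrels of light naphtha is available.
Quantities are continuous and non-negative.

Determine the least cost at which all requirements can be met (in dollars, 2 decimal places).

Let x1 = barrels of light naphtha, x2 = barrels of isomerate.
min 136.9x1 + 164.37x2 with:
  75.4x1 + 85.3x2 ≥ 245.4   (octane-barrels)
  4.89x1 + 5.1x2 ≥ 7.2   (energy)
  6x1 + 1x2 ≤ 13   (aromatics volume)
  x1 ≤ 4.3
  x1, x2 ≥ 0.
Both inputs are positive at the optimum. The octane-barrels and aromatics volume requirements are met with equality.
Optimal quantities: light naphtha = 1.97869 barrels, isomerate = 1.12786 barrels.
Objective = 136.9·1.97869 + 164.37·1.12786 = 456.2690.

$456.27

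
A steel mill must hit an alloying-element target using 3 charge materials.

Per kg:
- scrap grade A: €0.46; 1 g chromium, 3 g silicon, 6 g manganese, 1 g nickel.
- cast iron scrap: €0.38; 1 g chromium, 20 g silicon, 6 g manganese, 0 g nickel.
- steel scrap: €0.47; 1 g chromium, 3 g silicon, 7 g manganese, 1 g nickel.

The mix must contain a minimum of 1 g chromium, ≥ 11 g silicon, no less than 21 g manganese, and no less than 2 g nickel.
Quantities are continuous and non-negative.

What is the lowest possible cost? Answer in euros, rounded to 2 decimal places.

€1.38

Treat it as an LP. Let x1 = kg of scrap grade A, x2 = kg of cast iron scrap, x3 = kg of steel scrap.
min 0.46x1 + 0.38x2 + 0.47x3 with:
  1x1 + 1x2 + 1x3 ≥ 1   (chromium)
  3x1 + 20x2 + 3x3 ≥ 11   (silicon)
  6x1 + 6x2 + 7x3 ≥ 21   (manganese)
  1x1 + 1x3 ≥ 2   (nickel)
  x1, x2, x3 ≥ 0.
The optimal basis is {cast iron scrap, steel scrap}; scrap grade A drops out. Binding constraints: manganese and nickel.
Solving gives x2 = 1.167, x3 = 2.
Hence cost = 0.38·1.167 + 0.47·2 = €1.3835.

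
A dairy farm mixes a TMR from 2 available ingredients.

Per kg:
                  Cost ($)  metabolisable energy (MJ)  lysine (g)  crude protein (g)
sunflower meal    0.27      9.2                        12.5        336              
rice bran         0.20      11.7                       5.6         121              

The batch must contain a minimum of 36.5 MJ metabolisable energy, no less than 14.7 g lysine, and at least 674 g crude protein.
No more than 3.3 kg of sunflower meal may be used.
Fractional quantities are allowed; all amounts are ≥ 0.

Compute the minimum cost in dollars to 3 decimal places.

$0.763

Treat it as an LP. Let x1 = kg of sunflower meal, x2 = kg of rice bran.
Minimise 0.27x1 + 0.2x2 with:
  9.2x1 + 11.7x2 ≥ 36.5   (metabolisable energy)
  12.5x1 + 5.6x2 ≥ 14.7   (lysine)
  336x1 + 121x2 ≥ 674   (crude protein)
  x1 ≤ 3.3
  x1, x2 ≥ 0.
Both inputs are positive at the optimum. There the metabolisable energy and crude protein constraints are tight.
Optimal quantities: sunflower meal = 1.231 kg, rice bran = 2.152 kg.
Cost = 0.27·1.231 + 0.2·2.152 = 0.76277.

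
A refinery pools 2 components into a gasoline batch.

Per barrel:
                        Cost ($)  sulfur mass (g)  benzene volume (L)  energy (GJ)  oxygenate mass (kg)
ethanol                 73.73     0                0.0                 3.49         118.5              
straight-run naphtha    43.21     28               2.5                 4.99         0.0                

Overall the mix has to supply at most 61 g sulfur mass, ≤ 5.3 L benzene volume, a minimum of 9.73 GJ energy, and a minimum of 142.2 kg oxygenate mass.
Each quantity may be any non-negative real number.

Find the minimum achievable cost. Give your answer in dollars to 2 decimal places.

Let x1 = barrels of ethanol, x2 = barrels of straight-run naphtha.
min 73.73x1 + 43.21x2 with:
  28x2 ≤ 61   (sulfur mass)
  2.5x2 ≤ 5.3   (benzene volume)
  3.49x1 + 4.99x2 ≥ 9.73   (energy)
  118.5x1 ≥ 142.2   (oxygenate mass)
  x1, x2 ≥ 0.
Both inputs are positive at the optimum. There the energy and oxygenate mass constraints are tight.
So ethanol = 1.2 barrels, straight-run naphtha = 1.1106 barrels.
Objective = 73.73·1.2 + 43.21·1.1106 = 136.46503.

$136.47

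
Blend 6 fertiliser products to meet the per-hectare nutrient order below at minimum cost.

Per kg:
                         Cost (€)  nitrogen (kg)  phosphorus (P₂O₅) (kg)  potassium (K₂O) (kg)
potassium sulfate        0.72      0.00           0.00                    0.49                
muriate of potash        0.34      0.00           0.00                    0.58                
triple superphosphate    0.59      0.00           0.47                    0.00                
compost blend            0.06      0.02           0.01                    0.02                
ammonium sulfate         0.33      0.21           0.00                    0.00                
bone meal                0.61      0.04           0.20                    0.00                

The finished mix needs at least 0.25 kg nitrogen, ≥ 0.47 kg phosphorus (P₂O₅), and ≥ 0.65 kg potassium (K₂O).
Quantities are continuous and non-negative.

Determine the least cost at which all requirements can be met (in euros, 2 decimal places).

Let x1 = kg of potassium sulfate, x2 = kg of muriate of potash, x3 = kg of triple superphosphate, x4 = kg of compost blend, x5 = kg of ammonium sulfate, x6 = kg of bone meal.
Minimize 0.72x1 + 0.34x2 + 0.59x3 + 0.06x4 + 0.33x5 + 0.61x6 s.t.:
  0.02x4 + 0.21x5 + 0.04x6 ≥ 0.25   (nitrogen)
  0.47x3 + 0.01x4 + 0.2x6 ≥ 0.47   (phosphorus (P₂O₅))
  0.49x1 + 0.58x2 + 0.02x4 ≥ 0.65   (potassium (K₂O))
  x1, x2, x3, x4, x5, x6 ≥ 0.
At the optimum only muriate of potash, triple superphosphate, ammonium sulfate are positive (potassium sulfate, compost blend, bone meal = 0). There the nitrogen, phosphorus (P₂O₅), potassium (K₂O) constraints are tight.
Optimal quantities: muriate of potash = 1.121 kg, triple superphosphate = 1 kg, ammonium sulfate = 1.19 kg.
Hence cost = 0.34·1.121 + 0.59·1 + 0.33·1.19 = €1.3638.

€1.36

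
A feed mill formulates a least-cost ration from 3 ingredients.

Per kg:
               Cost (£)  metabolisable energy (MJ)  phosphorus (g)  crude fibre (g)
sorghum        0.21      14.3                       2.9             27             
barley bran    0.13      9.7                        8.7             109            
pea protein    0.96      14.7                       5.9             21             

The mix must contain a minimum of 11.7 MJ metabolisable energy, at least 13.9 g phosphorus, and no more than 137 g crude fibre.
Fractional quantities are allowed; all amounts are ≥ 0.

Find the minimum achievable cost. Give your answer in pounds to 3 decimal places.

£0.820

Treat it as an LP. Let x1 = kg of sorghum, x2 = kg of barley bran, x3 = kg of pea protein.
Minimise 0.21x1 + 0.13x2 + 0.96x3 subject to:
  14.3x1 + 9.7x2 + 14.7x3 ≥ 11.7   (metabolisable energy)
  2.9x1 + 8.7x2 + 5.9x3 ≥ 13.9   (phosphorus)
  27x1 + 109x2 + 21x3 ≤ 137   (crude fibre)
  x1, x2, x3 ≥ 0.
The optimal basis is {barley bran, pea protein}; sorghum drops out. There the phosphorus and crude fibre constraints are tight.
That vertex is x2 = 1.122, x3 = 0.702.
Cost = 0.13·1.122 + 0.96·0.702 = 0.81978.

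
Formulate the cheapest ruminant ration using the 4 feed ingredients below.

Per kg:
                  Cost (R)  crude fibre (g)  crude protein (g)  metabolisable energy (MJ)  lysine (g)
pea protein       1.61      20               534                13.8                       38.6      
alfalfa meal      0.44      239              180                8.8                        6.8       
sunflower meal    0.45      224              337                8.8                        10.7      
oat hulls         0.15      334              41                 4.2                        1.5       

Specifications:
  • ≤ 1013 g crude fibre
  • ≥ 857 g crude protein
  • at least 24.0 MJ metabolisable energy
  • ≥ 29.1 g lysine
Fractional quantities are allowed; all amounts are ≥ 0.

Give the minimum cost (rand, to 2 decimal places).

Treat it as an LP. Let x1 = kg of pea protein, x2 = kg of alfalfa meal, x3 = kg of sunflower meal, x4 = kg of oat hulls.
Minimise 1.61x1 + 0.44x2 + 0.45x3 + 0.15x4 subject to:
  20x1 + 239x2 + 224x3 + 334x4 ≤ 1013   (crude fibre)
  534x1 + 180x2 + 337x3 + 41x4 ≥ 857   (crude protein)
  13.8x1 + 8.8x2 + 8.8x3 + 4.2x4 ≥ 24   (metabolisable energy)
  38.6x1 + 6.8x2 + 10.7x3 + 1.5x4 ≥ 29.1   (lysine)
  x1, x2, x3, x4 ≥ 0.
The optimal basis is {sunflower meal, oat hulls}; pea protein, alfalfa meal drop out. The metabolisable energy and lysine requirements are met with equality.
Solving gives x3 = 2.716, x4 = 0.02268.
Cost = 0.45·2.716 + 0.15·0.02268 = 1.2256.

R1.23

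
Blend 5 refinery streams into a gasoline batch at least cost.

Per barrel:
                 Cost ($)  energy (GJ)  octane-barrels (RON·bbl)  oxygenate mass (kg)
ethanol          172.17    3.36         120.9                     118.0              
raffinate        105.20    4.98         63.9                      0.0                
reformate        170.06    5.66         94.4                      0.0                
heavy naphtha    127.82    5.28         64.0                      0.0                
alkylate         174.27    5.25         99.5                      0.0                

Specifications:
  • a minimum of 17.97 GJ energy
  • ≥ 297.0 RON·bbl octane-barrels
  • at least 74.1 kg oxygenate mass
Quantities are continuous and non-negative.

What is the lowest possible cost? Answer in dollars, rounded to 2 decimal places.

Let x1 = barrels of ethanol, x2 = barrels of raffinate, x3 = barrels of reformate, x4 = barrels of heavy naphtha, x5 = barrels of alkylate.
min 172.17x1 + 105.2x2 + 170.06x3 + 127.82x4 + 174.27x5 subject to:
  3.36x1 + 4.98x2 + 5.66x3 + 5.28x4 + 5.25x5 ≥ 17.97   (energy)
  120.9x1 + 63.9x2 + 94.4x3 + 64x4 + 99.5x5 ≥ 297   (octane-barrels)
  118x1 ≥ 74.1   (oxygenate mass)
  x1, x2, x3, x4, x5 ≥ 0.
The cheapest feasible vertex uses only ethanol, raffinate; reformate, heavy naphtha, alkylate are not used. Binding constraints: energy and octane-barrels.
That vertex is x1 = 0.85389, x2 = 3.0323.
Hence cost = 172.17·0.85389 + 105.2·3.0323 = $466.0122.

$466.01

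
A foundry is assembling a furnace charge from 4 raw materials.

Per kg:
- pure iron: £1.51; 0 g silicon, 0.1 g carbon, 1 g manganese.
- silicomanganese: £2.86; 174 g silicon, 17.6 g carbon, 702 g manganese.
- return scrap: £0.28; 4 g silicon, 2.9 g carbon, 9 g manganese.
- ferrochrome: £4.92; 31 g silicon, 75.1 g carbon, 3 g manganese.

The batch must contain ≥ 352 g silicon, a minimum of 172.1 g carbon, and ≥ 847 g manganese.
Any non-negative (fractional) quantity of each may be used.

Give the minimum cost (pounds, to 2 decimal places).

£14.15

Let x1 = kg of pure iron, x2 = kg of silicomanganese, x3 = kg of return scrap, x4 = kg of ferrochrome.
Minimize 1.51x1 + 2.86x2 + 0.28x3 + 4.92x4 with:
  174x2 + 4x3 + 31x4 ≥ 352   (silicon)
  0.1x1 + 17.6x2 + 2.9x3 + 75.1x4 ≥ 172.1   (carbon)
  1x1 + 702x2 + 9x3 + 3x4 ≥ 847   (manganese)
  x1, x2, x3, x4 ≥ 0.
At the optimum only silicomanganese, ferrochrome are positive (pure iron, return scrap = 0). There the silicon and carbon constraints are tight.
Optimal quantities: silicomanganese = 1.685 kg, ferrochrome = 1.897 kg.
Objective = 2.86·1.685 + 4.92·1.897 = 14.1523.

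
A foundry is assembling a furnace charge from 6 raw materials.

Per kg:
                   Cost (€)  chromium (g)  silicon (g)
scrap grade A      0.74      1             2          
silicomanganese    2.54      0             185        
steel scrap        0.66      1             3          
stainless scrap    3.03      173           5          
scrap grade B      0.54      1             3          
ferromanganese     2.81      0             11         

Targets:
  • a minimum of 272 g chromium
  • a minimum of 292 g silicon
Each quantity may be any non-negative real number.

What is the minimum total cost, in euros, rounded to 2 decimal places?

Let x1 = kg of scrap grade A, x2 = kg of silicomanganese, x3 = kg of steel scrap, x4 = kg of stainless scrap, x5 = kg of scrap grade B, x6 = kg of ferromanganese.
Minimise 0.74x1 + 2.54x2 + 0.66x3 + 3.03x4 + 0.54x5 + 2.81x6 with:
  1x1 + 1x3 + 173x4 + 1x5 ≥ 272   (chromium)
  2x1 + 185x2 + 3x3 + 5x4 + 3x5 + 11x6 ≥ 292   (silicon)
  x1, x2, x3, x4, x5, x6 ≥ 0.
The minimum-cost mix takes nothing from scrap grade A, steel scrap, scrap grade B, ferromanganese — only silicomanganese, stainless scrap. There the chromium and silicon constraints are tight.
Optimal quantities: silicomanganese = 1.5359 kg, stainless scrap = 1.5723 kg.
Hence cost = 2.54·1.5359 + 3.03·1.5723 = €8.6653.

€8.67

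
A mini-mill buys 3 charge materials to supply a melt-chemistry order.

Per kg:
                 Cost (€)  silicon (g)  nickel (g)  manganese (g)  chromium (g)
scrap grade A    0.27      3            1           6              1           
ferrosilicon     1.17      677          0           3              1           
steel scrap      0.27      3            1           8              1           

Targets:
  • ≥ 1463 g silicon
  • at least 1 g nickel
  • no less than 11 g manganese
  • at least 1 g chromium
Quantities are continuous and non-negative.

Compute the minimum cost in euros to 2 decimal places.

Let x1 = kg of scrap grade A, x2 = kg of ferrosilicon, x3 = kg of steel scrap.
Minimise 0.27x1 + 1.17x2 + 0.27x3 with:
  3x1 + 677x2 + 3x3 ≥ 1463   (silicon)
  1x1 + 1x3 ≥ 1   (nickel)
  6x1 + 3x2 + 8x3 ≥ 11   (manganese)
  1x1 + 1x2 + 1x3 ≥ 1   (chromium)
  x1, x2, x3 ≥ 0.
The cheapest feasible vertex uses only scrap grade A, ferrosilicon; steel scrap is not used. Binding constraints: silicon and nickel.
That vertex is x1 = 1, x2 = 2.157.
Objective = 0.27·1 + 1.17·2.157 = 2.7937.

€2.79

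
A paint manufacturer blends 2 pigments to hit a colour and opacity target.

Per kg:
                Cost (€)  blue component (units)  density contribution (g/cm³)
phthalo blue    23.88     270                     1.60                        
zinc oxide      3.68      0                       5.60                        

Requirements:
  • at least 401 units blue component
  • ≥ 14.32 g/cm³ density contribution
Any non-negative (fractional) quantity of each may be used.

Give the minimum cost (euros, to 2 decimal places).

€43.31

This is a linear program. Let x1 = kg of phthalo blue, x2 = kg of zinc oxide.
Minimize 23.88x1 + 3.68x2 with:
  270x1 ≥ 401   (blue component)
  1.6x1 + 5.6x2 ≥ 14.32   (density contribution)
  x1, x2 ≥ 0.
Both inputs are positive at the optimum. The blue component and density contribution requirements are met with equality.
Solving gives x1 = 1.485, x2 = 2.133.
Objective = 23.88·1.485 + 3.68·2.133 = 43.3112.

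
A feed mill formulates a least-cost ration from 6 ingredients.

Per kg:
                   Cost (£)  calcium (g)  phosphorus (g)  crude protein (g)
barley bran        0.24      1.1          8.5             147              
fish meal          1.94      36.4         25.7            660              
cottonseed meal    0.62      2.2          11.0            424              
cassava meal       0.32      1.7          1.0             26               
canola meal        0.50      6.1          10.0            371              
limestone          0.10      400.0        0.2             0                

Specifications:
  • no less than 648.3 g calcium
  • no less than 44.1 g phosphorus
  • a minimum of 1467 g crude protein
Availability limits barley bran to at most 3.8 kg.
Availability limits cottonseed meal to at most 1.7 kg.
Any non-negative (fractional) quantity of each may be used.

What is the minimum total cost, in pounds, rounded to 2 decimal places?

Let x1 = kg of barley bran, x2 = kg of fish meal, x3 = kg of cottonseed meal, x4 = kg of cassava meal, x5 = kg of canola meal, x6 = kg of limestone.
min 0.24x1 + 1.94x2 + 0.62x3 + 0.32x4 + 0.5x5 + 0.1x6 s.t.:
  1.1x1 + 36.4x2 + 2.2x3 + 1.7x4 + 6.1x5 + 400x6 ≥ 648.3   (calcium)
  8.5x1 + 25.7x2 + 11x3 + 1x4 + 10x5 + 0.2x6 ≥ 44.1   (phosphorus)
  147x1 + 660x2 + 424x3 + 26x4 + 371x5 ≥ 1467   (crude protein)
  x1 ≤ 3.8
  x3 ≤ 1.7
  x1, x2, x3, x4, x5, x6 ≥ 0.
The optimal basis is {barley bran, canola meal, limestone}; fish meal, cottonseed meal, cassava meal drop out. The calcium, phosphorus, crude protein requirements are met with equality.
That vertex is x1 = 0.9356, x5 = 3.583, x6 = 1.564.
Hence cost = 0.24·0.9356 + 0.5·3.583 + 0.1·1.564 = £2.1724.

£2.17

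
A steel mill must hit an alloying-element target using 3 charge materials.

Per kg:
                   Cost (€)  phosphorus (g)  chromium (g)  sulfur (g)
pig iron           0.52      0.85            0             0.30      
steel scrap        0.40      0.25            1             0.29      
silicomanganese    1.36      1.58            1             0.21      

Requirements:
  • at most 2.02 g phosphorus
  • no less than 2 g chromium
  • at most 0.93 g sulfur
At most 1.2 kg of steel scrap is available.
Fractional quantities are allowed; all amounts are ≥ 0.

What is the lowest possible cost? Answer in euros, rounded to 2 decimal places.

Let x1 = kg of pig iron, x2 = kg of steel scrap, x3 = kg of silicomanganese.
Minimise 0.52x1 + 0.4x2 + 1.36x3 with:
  0.85x1 + 0.25x2 + 1.58x3 ≤ 2.02   (phosphorus)
  1x2 + 1x3 ≥ 2   (chromium)
  0.3x1 + 0.29x2 + 0.21x3 ≤ 0.93   (sulfur)
  x2 ≤ 1.2
  x1, x2, x3 ≥ 0.
The cheapest feasible vertex uses only steel scrap, silicomanganese; pig iron is not used. There the chromium and the steel scrap cap constraints are tight.
Optimal quantities: steel scrap = 1.2 kg, silicomanganese = 0.8 kg.
Hence cost = 0.4·1.2 + 1.36·0.8 = €1.5680.

€1.57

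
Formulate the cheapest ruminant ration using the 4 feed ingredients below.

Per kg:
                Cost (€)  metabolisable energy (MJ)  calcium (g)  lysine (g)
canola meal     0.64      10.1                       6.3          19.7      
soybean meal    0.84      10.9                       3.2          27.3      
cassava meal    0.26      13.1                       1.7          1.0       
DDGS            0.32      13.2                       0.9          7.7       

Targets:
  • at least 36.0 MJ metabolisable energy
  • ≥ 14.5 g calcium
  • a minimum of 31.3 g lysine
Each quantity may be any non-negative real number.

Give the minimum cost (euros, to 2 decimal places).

Treat it as an LP. Let x1 = kg of canola meal, x2 = kg of soybean meal, x3 = kg of cassava meal, x4 = kg of DDGS.
Minimise 0.64x1 + 0.84x2 + 0.26x3 + 0.32x4 subject to:
  10.1x1 + 10.9x2 + 13.1x3 + 13.2x4 ≥ 36   (metabolisable energy)
  6.3x1 + 3.2x2 + 1.7x3 + 0.9x4 ≥ 14.5   (calcium)
  19.7x1 + 27.3x2 + 1x3 + 7.7x4 ≥ 31.3   (lysine)
  x1, x2, x3, x4 ≥ 0.
The cheapest feasible vertex uses only canola meal, cassava meal; soybean meal, DDGS are not used. There the metabolisable energy and calcium constraints are tight.
Solving gives x1 = 1.97, x3 = 1.229.
Total cost: 0.64·1.97 + 0.26·1.229 = 1.5803.

€1.58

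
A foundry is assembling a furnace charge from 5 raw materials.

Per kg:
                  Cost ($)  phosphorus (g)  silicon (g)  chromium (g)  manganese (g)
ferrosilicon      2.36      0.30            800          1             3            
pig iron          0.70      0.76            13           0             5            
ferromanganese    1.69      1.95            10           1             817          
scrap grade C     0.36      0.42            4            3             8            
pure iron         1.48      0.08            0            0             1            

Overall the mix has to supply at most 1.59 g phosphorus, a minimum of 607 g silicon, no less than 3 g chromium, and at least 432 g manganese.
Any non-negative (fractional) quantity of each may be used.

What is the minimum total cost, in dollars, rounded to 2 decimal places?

Let x1 = kg of ferrosilicon, x2 = kg of pig iron, x3 = kg of ferromanganese, x4 = kg of scrap grade C, x5 = kg of pure iron.
min 2.36x1 + 0.7x2 + 1.69x3 + 0.36x4 + 1.48x5 with:
  0.3x1 + 0.76x2 + 1.95x3 + 0.42x4 + 0.08x5 ≤ 1.59   (phosphorus)
  800x1 + 13x2 + 10x3 + 4x4 ≥ 607   (silicon)
  1x1 + 1x3 + 3x4 ≥ 3   (chromium)
  3x1 + 5x2 + 817x3 + 8x4 + 1x5 ≥ 432   (manganese)
  x1, x2, x3, x4, x5 ≥ 0.
The cheapest feasible vertex uses only ferrosilicon, ferromanganese, scrap grade C; pig iron, pure iron are not used. The silicon, chromium, manganese requirements are met with equality.
Solving gives x1 = 0.7494, x3 = 0.5204, x4 = 0.5768.
Objective = 2.36·0.7494 + 1.69·0.5204 + 0.36·0.5768 = 2.8557.

$2.86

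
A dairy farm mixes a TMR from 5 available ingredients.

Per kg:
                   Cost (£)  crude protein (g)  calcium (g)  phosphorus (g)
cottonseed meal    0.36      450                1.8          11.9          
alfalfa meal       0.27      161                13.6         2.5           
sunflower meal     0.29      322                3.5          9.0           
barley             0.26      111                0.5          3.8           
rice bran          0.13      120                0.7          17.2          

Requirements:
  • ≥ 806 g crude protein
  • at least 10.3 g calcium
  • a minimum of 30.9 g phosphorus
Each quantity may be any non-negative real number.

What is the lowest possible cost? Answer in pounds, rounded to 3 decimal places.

£0.746

Treat it as an LP. Let x1 = kg of cottonseed meal, x2 = kg of alfalfa meal, x3 = kg of sunflower meal, x4 = kg of barley, x5 = kg of rice bran.
Minimize 0.36x1 + 0.27x2 + 0.29x3 + 0.26x4 + 0.13x5 s.t.:
  450x1 + 161x2 + 322x3 + 111x4 + 120x5 ≥ 806   (crude protein)
  1.8x1 + 13.6x2 + 3.5x3 + 0.5x4 + 0.7x5 ≥ 10.3   (calcium)
  11.9x1 + 2.5x2 + 9x3 + 3.8x4 + 17.2x5 ≥ 30.9   (phosphorus)
  x1, x2, x3, x4, x5 ≥ 0.
The optimal basis is {cottonseed meal, alfalfa meal, rice bran}; sunflower meal, barley drop out. There the crude protein, calcium, phosphorus constraints are tight.
Optimal quantities: cottonseed meal = 1.4 kg, alfalfa meal = 0.5334 kg, rice bran = 0.7502 kg.
Total cost: 0.36·1.4 + 0.27·0.5334 + 0.13·0.7502 = 0.74554.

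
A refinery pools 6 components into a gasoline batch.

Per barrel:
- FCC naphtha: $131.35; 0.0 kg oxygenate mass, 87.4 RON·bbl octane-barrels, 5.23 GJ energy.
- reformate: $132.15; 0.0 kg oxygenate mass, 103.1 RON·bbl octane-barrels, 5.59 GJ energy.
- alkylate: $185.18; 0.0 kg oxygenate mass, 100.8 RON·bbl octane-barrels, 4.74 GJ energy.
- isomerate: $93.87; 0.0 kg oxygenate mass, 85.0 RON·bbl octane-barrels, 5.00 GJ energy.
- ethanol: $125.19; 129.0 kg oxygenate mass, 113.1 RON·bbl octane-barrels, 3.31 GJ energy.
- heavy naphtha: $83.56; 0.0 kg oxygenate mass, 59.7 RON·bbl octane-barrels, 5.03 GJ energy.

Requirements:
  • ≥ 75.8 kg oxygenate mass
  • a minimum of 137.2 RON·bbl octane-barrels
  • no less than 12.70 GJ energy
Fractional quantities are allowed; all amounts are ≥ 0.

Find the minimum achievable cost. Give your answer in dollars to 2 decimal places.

Set it up as a linear program. Let x1 = barrels of FCC naphtha, x2 = barrels of reformate, x3 = barrels of alkylate, x4 = barrels of isomerate, x5 = barrels of ethanol, x6 = barrels of heavy naphtha.
Minimize 131.35x1 + 132.15x2 + 185.18x3 + 93.87x4 + 125.19x5 + 83.56x6 s.t.:
  129x5 ≥ 75.8   (oxygenate mass)
  87.4x1 + 103.1x2 + 100.8x3 + 85x4 + 113.1x5 + 59.7x6 ≥ 137.2   (octane-barrels)
  5.23x1 + 5.59x2 + 4.74x3 + 5x4 + 3.31x5 + 5.03x6 ≥ 12.7   (energy)
  x1, x2, x3, x4, x5, x6 ≥ 0.
The cheapest feasible vertex uses only ethanol, heavy naphtha; FCC naphtha, reformate, alkylate, isomerate are not used. Binding constraints: oxygenate mass and energy.
Optimal quantities: ethanol = 0.5876 barrels, heavy naphtha = 2.1382 barrels.
Total cost: 125.19·0.5876 + 83.56·2.1382 = 252.2296.

$252.23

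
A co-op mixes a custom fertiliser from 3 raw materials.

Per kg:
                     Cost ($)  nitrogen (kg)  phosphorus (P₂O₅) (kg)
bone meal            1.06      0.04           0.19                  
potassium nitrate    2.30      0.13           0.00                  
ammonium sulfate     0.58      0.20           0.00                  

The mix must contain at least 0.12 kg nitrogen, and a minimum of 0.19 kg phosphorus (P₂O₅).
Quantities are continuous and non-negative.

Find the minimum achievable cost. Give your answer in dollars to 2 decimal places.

Treat it as an LP. Let x1 = kg of bone meal, x2 = kg of potassium nitrate, x3 = kg of ammonium sulfate.
Minimise 1.06x1 + 2.3x2 + 0.58x3 s.t.:
  0.04x1 + 0.13x2 + 0.2x3 ≥ 0.12   (nitrogen)
  0.19x1 ≥ 0.19   (phosphorus (P₂O₅))
  x1, x2, x3 ≥ 0.
The optimal basis is {bone meal, ammonium sulfate}; potassium nitrate drops out. There the nitrogen and phosphorus (P₂O₅) constraints are tight.
Optimal quantities: bone meal = 1 kg, ammonium sulfate = 0.4 kg.
Cost = 1.06·1 + 0.58·0.4 = 1.2920.

$1.29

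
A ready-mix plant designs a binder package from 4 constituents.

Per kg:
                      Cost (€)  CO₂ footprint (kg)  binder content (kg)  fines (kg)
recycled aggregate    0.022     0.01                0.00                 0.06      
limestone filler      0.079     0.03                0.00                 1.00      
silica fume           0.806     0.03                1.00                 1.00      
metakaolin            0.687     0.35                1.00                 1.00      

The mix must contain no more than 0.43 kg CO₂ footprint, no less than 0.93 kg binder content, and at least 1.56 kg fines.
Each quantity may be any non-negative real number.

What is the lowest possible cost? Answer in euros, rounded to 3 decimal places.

This is a linear program. Let x1 = kg of recycled aggregate, x2 = kg of limestone filler, x3 = kg of silica fume, x4 = kg of metakaolin.
Minimize 0.022x1 + 0.079x2 + 0.806x3 + 0.687x4 s.t.:
  0.01x1 + 0.03x2 + 0.03x3 + 0.35x4 ≤ 0.43   (CO₂ footprint)
  1x3 + 1x4 ≥ 0.93   (binder content)
  0.06x1 + 1x2 + 1x3 + 1x4 ≥ 1.56   (fines)
  x1, x2, x3, x4 ≥ 0.
The optimal basis is {limestone filler, metakaolin}; recycled aggregate, silica fume drop out. There the binder content and fines constraints are tight.
That vertex is x2 = 0.63, x4 = 0.93.
Hence cost = 0.079·0.63 + 0.687·0.93 = €0.68868.

€0.689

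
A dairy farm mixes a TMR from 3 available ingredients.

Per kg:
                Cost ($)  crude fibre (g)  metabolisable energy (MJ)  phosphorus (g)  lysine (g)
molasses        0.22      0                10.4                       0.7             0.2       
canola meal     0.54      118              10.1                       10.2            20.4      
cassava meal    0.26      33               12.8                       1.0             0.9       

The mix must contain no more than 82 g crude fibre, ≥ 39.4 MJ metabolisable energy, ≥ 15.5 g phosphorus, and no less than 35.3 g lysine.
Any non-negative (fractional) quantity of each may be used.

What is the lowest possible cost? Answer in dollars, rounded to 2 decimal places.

$23.61

Set it up as a linear program. Let x1 = kg of molasses, x2 = kg of canola meal, x3 = kg of cassava meal.
min 0.22x1 + 0.54x2 + 0.26x3 subject to:
  118x2 + 33x3 ≤ 82   (crude fibre)
  10.4x1 + 10.1x2 + 12.8x3 ≥ 39.4   (metabolisable energy)
  0.7x1 + 10.2x2 + 1x3 ≥ 15.5   (phosphorus)
  0.2x1 + 20.4x2 + 0.9x3 ≥ 35.3   (lysine)
  x1, x2, x3 ≥ 0.
The minimum-cost mix takes nothing from cassava meal — only molasses, canola meal. The crude fibre and lysine requirements are met with equality.
Optimal quantities: molasses = 105.6 kg, canola meal = 0.6949 kg.
Total cost: 0.22·105.6 + 0.54·0.6949 = 23.6072.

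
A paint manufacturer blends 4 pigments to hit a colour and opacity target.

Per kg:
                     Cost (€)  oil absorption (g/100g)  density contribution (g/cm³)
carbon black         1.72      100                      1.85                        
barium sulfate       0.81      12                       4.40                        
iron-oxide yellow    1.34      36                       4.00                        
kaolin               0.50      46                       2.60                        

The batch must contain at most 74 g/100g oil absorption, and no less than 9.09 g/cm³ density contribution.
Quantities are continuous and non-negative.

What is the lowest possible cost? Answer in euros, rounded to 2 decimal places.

Set it up as a linear program. Let x1 = kg of carbon black, x2 = kg of barium sulfate, x3 = kg of iron-oxide yellow, x4 = kg of kaolin.
Minimise 1.72x1 + 0.81x2 + 1.34x3 + 0.5x4 subject to:
  100x1 + 12x2 + 36x3 + 46x4 ≤ 74   (oil absorption)
  1.85x1 + 4.4x2 + 4x3 + 2.6x4 ≥ 9.09   (density contribution)
  x1, x2, x3, x4 ≥ 0.
The cheapest feasible vertex uses only barium sulfate; carbon black, iron-oxide yellow, kaolin are not used. There the density contribution constraint is tight.
Optimal quantities: barium sulfate = 2.066 kg.
Objective = 0.81·2.066 = 1.6735.

€1.67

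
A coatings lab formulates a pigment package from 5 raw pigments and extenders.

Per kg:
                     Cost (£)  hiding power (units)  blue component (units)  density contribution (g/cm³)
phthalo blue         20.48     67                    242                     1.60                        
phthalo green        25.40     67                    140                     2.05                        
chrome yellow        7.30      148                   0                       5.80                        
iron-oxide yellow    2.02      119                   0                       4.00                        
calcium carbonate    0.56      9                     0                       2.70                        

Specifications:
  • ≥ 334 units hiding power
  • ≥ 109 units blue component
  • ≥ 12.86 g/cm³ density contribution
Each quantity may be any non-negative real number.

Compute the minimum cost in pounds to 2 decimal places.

Treat it as an LP. Let x1 = kg of phthalo blue, x2 = kg of phthalo green, x3 = kg of chrome yellow, x4 = kg of iron-oxide yellow, x5 = kg of calcium carbonate.
Minimize 20.48x1 + 25.4x2 + 7.3x3 + 2.02x4 + 0.56x5 s.t.:
  67x1 + 67x2 + 148x3 + 119x4 + 9x5 ≥ 334   (hiding power)
  242x1 + 140x2 ≥ 109   (blue component)
  1.6x1 + 2.05x2 + 5.8x3 + 4x4 + 2.7x5 ≥ 12.86   (density contribution)
  x1, x2, x3, x4, x5 ≥ 0.
At the optimum only phthalo blue, iron-oxide yellow, calcium carbonate are positive (phthalo green, chrome yellow = 0). Binding constraints: hiding power, blue component, density contribution.
Optimal quantities: phthalo blue = 0.4504 kg, iron-oxide yellow = 2.492 kg, calcium carbonate = 0.8037 kg.
Objective = 20.48·0.4504 + 2.02·2.492 + 0.56·0.8037 = 14.7081.

£14.71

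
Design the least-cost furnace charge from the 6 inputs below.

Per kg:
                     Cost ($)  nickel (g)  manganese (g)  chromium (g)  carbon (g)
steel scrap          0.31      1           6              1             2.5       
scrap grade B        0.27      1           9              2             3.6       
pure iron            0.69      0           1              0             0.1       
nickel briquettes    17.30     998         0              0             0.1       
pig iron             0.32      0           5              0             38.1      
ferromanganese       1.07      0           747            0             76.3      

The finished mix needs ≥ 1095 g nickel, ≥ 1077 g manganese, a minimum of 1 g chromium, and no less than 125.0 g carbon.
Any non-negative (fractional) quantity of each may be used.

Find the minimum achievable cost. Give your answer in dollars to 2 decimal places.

$20.76

Set it up as a linear program. Let x1 = kg of steel scrap, x2 = kg of scrap grade B, x3 = kg of pure iron, x4 = kg of nickel briquettes, x5 = kg of pig iron, x6 = kg of ferromanganese.
min 0.31x1 + 0.27x2 + 0.69x3 + 17.3x4 + 0.32x5 + 1.07x6 subject to:
  1x1 + 1x2 + 998x4 ≥ 1095   (nickel)
  6x1 + 9x2 + 1x3 + 5x5 + 747x6 ≥ 1077   (manganese)
  1x1 + 2x2 ≥ 1   (chromium)
  2.5x1 + 3.6x2 + 0.1x3 + 0.1x4 + 38.1x5 + 76.3x6 ≥ 125   (carbon)
  x1, x2, x3, x4, x5, x6 ≥ 0.
At the optimum only scrap grade B, nickel briquettes, pig iron, ferromanganese are positive (steel scrap, pure iron = 0). Binding constraints: nickel, manganese, chromium, carbon.
Optimal quantities: scrap grade B = 0.5 kg, nickel briquettes = 1.097 kg, pig iron = 0.3603 kg, ferromanganese = 1.433 kg.
Hence cost = 0.27·0.5 + 17.3·1.097 + 0.32·0.3603 + 1.07·1.433 = $20.7617.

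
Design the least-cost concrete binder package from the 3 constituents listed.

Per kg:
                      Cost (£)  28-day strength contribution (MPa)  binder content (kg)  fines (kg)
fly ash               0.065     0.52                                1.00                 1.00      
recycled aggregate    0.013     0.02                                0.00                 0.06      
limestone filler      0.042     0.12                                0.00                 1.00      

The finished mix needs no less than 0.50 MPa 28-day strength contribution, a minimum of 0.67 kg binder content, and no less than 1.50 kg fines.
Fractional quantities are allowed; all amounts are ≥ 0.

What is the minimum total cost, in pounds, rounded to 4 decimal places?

£0.0814

Let x1 = kg of fly ash, x2 = kg of recycled aggregate, x3 = kg of limestone filler.
Minimise 0.065x1 + 0.013x2 + 0.042x3 subject to:
  0.52x1 + 0.02x2 + 0.12x3 ≥ 0.5   (28-day strength contribution)
  1x1 ≥ 0.67   (binder content)
  1x1 + 0.06x2 + 1x3 ≥ 1.5   (fines)
  x1, x2, x3 ≥ 0.
The minimum-cost mix takes nothing from recycled aggregate — only fly ash, limestone filler. Binding constraints: 28-day strength contribution and fines.
So fly ash = 0.8 kg, limestone filler = 0.7 kg.
Cost = 0.065·0.8 + 0.042·0.7 = 0.081400.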